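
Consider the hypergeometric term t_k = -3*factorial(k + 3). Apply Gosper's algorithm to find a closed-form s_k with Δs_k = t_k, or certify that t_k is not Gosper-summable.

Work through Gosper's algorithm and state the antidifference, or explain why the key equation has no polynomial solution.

t_(k+1)/t_k = k + 4.
Factor: A=k + 4; B=1; C=1.
Need (k + 4)·f(k+1) − (1)·f(k) = 1.
Degrees (1,0,0) ⇒ d ≤ -1.
Bound -1 < 0, so the key equation has no polynomial solution.

none — t_k is not Gosper-summable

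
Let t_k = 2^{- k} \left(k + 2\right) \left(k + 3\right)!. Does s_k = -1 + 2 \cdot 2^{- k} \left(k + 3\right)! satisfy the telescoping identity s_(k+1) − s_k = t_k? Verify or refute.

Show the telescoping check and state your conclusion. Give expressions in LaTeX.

s_(k+1) = 2*2**(-k - 1)*factorial(k + 4) - 1
s_(k+1) − s_k = (k + 2)*factorial(k + 3)/2**k
(s_(k+1) − s_k) − t_k = 0

Valid — Δs_k = t_k.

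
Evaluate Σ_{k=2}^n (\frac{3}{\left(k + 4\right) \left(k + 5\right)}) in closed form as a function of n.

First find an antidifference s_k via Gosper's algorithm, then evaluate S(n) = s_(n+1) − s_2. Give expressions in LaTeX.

Compute t_(k+1)/t_k: get (k + 4)/(k + 6).
Take A(k)=k + 4, B(k)=k + 6, C(k)=1.
Set up (k + 4)·f(k+1) − (k + 5)·f(k) − (1) = 0.
deg f ≤ 1 (via 1,1,0).
Solving with deg f ≤ 1: f(k) = k/4.
So s_k = (B(k−1)f/C)·t_k = (k*(k + 5)/4)·t_k = 3*k/(4*(k + 4)).
s_(k+1) − s_k = 3/(k**2 + 9*k + 20) = t_k.
Telescope: S(n) = s_(n+1) − s_(2) = 3*(n + 1)/(4*(n + 5)) − (1/4) = (n - 1)/(2*(n + 5)).

S(n) = \frac{n - 1}{2 \left(n + 5\right)}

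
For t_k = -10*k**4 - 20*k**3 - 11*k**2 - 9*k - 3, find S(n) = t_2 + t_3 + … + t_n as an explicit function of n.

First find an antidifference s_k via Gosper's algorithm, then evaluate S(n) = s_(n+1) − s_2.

t_(k+1)/t_k = (10*k**4 + 60*k**3 + 131*k**2 + 131*k + 53)/(10*k**4 + 20*k**3 + 11*k**2 + 9*k + 3).
Take A(k)=1, B(k)=1, C(k)=k**4 + 2*k**3 + 11*k**2/10 + 9*k/10 + 3/10.
Set up (1)·f(k+1) − (1)·f(k) − (k**4 + 2*k**3 + 11*k**2/10 + 9*k/10 + 3/10) = 0.
deg f ≤ 5 (via 0,0,4).
A polynomial solution: f(k) = k**2*(2*k**3 - 3*k + 4)/10.
Certificate R = B(k−1)f/C = k**2*(2*k**3 - 3*k + 4)/(10*k**4 + 20*k**3 + 11*k**2 + 9*k + 3) gives s_k = k**2*(-2*k**3 + 3*k - 4).
Check: Δs_k = -10*k**4 - 20*k**3 - 11*k**2 - 9*k - 3. ✓
Σ_(k=2)^n t_k = s_(n+1) − s_(2) = (-2*n**5 - 10*n**4 - 17*n**3 - 15*n**2 - 9*n - 3) − (-56), i.e. -2*n**5 - 10*n**4 - 17*n**3 - 15*n**2 - 9*n + 53.

S(n) = -2*n**5 - 10*n**4 - 17*n**3 - 15*n**2 - 9*n + 53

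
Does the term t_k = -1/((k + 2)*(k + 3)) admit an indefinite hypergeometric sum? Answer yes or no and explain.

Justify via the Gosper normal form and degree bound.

Yes. s_k = -k/(2*k + 4).

The ratio is (k + 2)/(k + 4).
So A=k + 2 and B=k + 4, with C=1.
Set up (k + 2)·f(k+1) − (k + 3)·f(k) − (1) = 0.
d = 1 from the (1,1,0) case.
Solve for f: f(k) = k/2 (degree 1 ≤ 1).
Then R = B(k−1)f/C = k*(k + 3)/2, so s_k = R(k)·t_k = -k/(2*k + 4).
Check: Δs_k = -1/(k**2 + 5*k + 6). ✓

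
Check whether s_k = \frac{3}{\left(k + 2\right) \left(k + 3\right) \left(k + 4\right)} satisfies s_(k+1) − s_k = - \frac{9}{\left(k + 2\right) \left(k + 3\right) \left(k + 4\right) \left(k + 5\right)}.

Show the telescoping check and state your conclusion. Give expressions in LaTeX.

valid (s_(k+1) − s_k reduces to t_k)

s_(k+1) = 3/((k + 3)*(k + 4)*(k + 5))
s_(k+1) − s_k = -9/((k + 2)*(k + 3)*(k + 4)*(k + 5))
(s_(k+1) − s_k) − t_k = 0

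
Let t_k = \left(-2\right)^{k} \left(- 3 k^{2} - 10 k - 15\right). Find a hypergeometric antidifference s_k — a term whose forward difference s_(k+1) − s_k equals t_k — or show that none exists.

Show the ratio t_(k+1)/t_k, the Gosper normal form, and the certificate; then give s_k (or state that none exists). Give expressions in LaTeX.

s_k = \left(-2\right)^{k} \left(k^{2} + 2 k + 3\right)

The ratio is 2*(-3*k**2 - 16*k - 28)/(3*k**2 + 10*k + 15).
Take A(k)=-2, B(k)=1, C(k)=k**2 + 10*k/3 + 5.
Need (-2)·f(k+1) − (1)·f(k) = k**2 + 10*k/3 + 5.
From deg A=0, deg B=0, deg C=2: d=2.
Solving with deg f ≤ 2: f(k) = -(k**2 + 2*k + 3)/3.
Then R = B(k−1)f/C = -(k**2 + 2*k + 3)/(3*k**2 + 10*k + 15), so s_k = R(k)·t_k = (-2)**k*(k**2 + 2*k + 3).
Verify: (-2)**k*(-3*k**2 - 10*k - 15) matches t_k.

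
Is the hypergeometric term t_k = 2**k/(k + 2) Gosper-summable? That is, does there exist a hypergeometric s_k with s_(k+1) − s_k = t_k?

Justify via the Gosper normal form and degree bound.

No — t_k has no hypergeometric antidifference.

Step 1: r(k) = 2*(k + 2)/(k + 3).
Normal form (A,B,C) = (2*k + 4, k + 3, 1).
Set up (2*k + 4)·f(k+1) − (k + 2)·f(k) − (1) = 0.
From deg A=1, deg B=1, deg C=0: d=-1.
Negative degree bound (-1): no f exists, t_k not Gosper-summable.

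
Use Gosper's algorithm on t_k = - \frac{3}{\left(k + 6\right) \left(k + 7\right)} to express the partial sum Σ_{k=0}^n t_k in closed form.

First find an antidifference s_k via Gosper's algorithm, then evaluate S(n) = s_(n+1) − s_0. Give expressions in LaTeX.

S(n) = \frac{- n - 1}{2 \left(n + 7\right)}

t_(k+1)/t_k = (k + 6)/(k + 8).
Normal form (A,B,C) = (k + 6, k + 8, 1).
f must satisfy (k + 6)·f(k+1) − (k + 7)·f(k) = 1.
deg f ≤ 1 (via 1,1,0).
Solve for f: f(k) = k/6 (degree 1 ≤ 1).
So s_k = (B(k−1)f/C)·t_k = (k*(k + 7)/6)·t_k = -k/(2*k + 12).
s_(k+1) − s_k = -3/(k**2 + 13*k + 42) = t_k.
Evaluate: s_(n+1) = (-n - 1)/(2*(n + 7)); subtract s_(0) = 0 ⇒ S(n) = (-n - 1)/(2*(n + 7)).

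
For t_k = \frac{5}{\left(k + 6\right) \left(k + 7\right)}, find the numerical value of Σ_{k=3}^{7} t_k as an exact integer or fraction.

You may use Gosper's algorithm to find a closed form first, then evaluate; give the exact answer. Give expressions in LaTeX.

Ratio r(k) = (k + 6)/(k + 8).
Take A(k)=k + 6, B(k)=k + 8, C(k)=1.
f must satisfy (k + 6)·f(k+1) − (k + 7)·f(k) = 1.
Degrees (1,1,0) ⇒ d ≤ 1.
Coefficient equations give f(k) = k/6.
Certificate R = B(k−1)f/C = k*(k + 7)/6 gives s_k = 5*k/(6*(k + 6)).
Check: Δs_k = 5/(k**2 + 13*k + 42). ✓
Σ_(k=3)^(7) t_k = s_(8) − s_(3) = 10/21 − (5/18) = 25/126.

Σ = 25/126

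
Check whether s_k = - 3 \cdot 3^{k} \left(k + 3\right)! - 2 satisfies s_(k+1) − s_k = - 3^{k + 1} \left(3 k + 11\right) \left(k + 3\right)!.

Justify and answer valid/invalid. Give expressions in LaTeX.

Valid — Δs_k = t_k.

s_(k+1) = -3*3**(k + 1)*factorial(k + 4) - 2
s_(k+1) − s_k = -3**(k + 1)*(3*k + 11)*factorial(k + 3)
(s_(k+1) − s_k) − t_k = 0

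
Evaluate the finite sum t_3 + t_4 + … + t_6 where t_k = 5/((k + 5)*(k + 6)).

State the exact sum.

Ratio r(k) = (k + 5)/(k + 7).
Take A(k)=k + 5, B(k)=k + 7, C(k)=1.
Set up (k + 5)·f(k+1) − (k + 6)·f(k) − (1) = 0.
d = 1 from the (1,1,0) case.
Solve for f: f(k) = k/5 (degree 1 ≤ 1).
Then R = B(k−1)f/C = k*(k + 6)/5, so s_k = R(k)·t_k = k/(k + 5).
s_(k+1) − s_k = 5/(k**2 + 11*k + 30) = t_k.
Telescoping: Σ = s_(7) − s_(3) = 7/12 − (3/8) = 5/24.

Σ = 5/24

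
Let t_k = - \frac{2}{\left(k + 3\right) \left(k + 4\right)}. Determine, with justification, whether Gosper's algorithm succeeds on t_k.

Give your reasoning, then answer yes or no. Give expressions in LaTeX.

Yes. s_k = - \frac{2 k}{3 k + 9}.

The ratio is (k + 3)/(k + 5).
So A=k + 3 and B=k + 5, with C=1.
Solve (k + 3)·f(k+1) − (k + 4)·f(k) = 1.
deg f ≤ 1 (via 1,1,0).
Solving with deg f ≤ 1: f(k) = k/3.
Then R = B(k−1)f/C = k*(k + 4)/3, so s_k = R(k)·t_k = -2*k/(3*k + 9).
Verify: -2/(k**2 + 7*k + 12) matches t_k.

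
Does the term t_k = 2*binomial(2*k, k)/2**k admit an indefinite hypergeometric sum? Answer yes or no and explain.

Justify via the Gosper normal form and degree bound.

No — key equation has no polynomial f.

Step 1: r(k) = (2*k + 1)/(k + 1).
Take A(k)=2*k + 1, B(k)=k + 1, C(k)=1.
f must satisfy (2*k + 1)·f(k+1) − (k)·f(k) = 1.
From deg A=1, deg B=1, deg C=0: d=-1.
deg f ≤ -1 is impossible — no certificate.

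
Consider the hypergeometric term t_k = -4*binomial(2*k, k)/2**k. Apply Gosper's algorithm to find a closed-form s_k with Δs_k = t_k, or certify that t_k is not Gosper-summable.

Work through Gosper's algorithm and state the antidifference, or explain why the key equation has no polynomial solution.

none (Gosper's algorithm certifies no s_k)

Compute t_(k+1)/t_k: get (2*k + 1)/(k + 1).
Take A(k)=2*k + 1, B(k)=k + 1, C(k)=1.
Key eq: (2*k + 1)·f(k+1) = (k)·f(k) + (1).
Bound: deg f ≤ -1.
deg f ≤ -1 is impossible — no certificate.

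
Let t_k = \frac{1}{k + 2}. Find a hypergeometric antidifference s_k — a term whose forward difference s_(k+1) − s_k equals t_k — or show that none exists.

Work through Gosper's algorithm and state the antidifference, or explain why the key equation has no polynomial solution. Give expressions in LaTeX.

no hypergeometric antidifference exists

t_(k+1)/t_k = (k + 2)/(k + 3).
A = k + 2, B = k + 3, C = 1.
Solve (k + 2)·f(k+1) − (k + 2)·f(k) = 1.
From deg A=1, deg B=1, deg C=0: d=0.
f = c0 ⇒ A·f(k+1) − B(k−1)·f(k) − C = -1. The system {-1 = 0} is inconsistent; no antidifference.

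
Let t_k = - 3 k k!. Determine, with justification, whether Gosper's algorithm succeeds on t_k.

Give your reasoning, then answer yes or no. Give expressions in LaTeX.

The ratio is (k + 1)**2/k.
Gosper form: A/B · C(k+1)/C(k) with A=k + 1, B=1, C=k.
Set up (k + 1)·f(k+1) − (1)·f(k) − (k) = 0.
From deg A=1, deg B=0, deg C=1: d=0.
A polynomial solution: f(k) = 1.
Then R = B(k−1)f/C = 1/k, so s_k = R(k)·t_k = -3*factorial(k).
Δs = -3*k*factorial(k), as required.

Yes. s_k = - 3 k!.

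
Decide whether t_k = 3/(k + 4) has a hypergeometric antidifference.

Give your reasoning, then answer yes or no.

t_(k+1)/t_k = (k + 4)/(k + 5).
Gosper form: A/B · C(k+1)/C(k) with A=k + 4, B=k + 5, C=1.
Set up (k + 4)·f(k+1) − (k + 4)·f(k) − (1) = 0.
d = 0 from the (1,1,0) case.
Generic f = c0 gives residual -1; -1 = 0 cannot hold, so t_k is not Gosper-summable.

No — t_k has no hypergeometric antidifference.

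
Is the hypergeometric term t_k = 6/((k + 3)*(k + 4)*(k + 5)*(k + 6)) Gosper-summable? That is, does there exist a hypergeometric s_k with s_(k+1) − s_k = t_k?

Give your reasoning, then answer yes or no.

Yes. s_k = k*(k**2 + 12*k + 47)/(30*(k + 3)*(k + 4)*(k + 5)).

The ratio is (k + 3)/(k + 7).
So A=k + 3 and B=k + 7, with C=1.
Key eq: (k + 3)·f(k+1) = (k + 6)·f(k) + (1).
From deg A=1, deg B=1, deg C=0: d=3.
Solve for f: f(k) = k*(k**2 + 12*k + 47)/180 (degree 3 ≤ 3).
R(k) = B(k−1)·f(k)/C(k) = k*(k + 6)*(k**2 + 12*k + 47)/180; s_k = R·t_k = k*(k**2 + 12*k + 47)/(30*(k + 3)*(k + 4)*(k + 5)).
Verify: 6/(k**4 + 18*k**3 + 119*k**2 + 342*k + 360) matches t_k.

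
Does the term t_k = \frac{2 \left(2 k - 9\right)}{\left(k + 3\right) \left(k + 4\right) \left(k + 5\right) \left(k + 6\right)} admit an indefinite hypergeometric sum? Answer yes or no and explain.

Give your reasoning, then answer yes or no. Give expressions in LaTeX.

t_(k+1)/t_k = (k + 3)*(2*k - 7)/((k + 7)*(2*k - 9)).
Take A(k)=k + 3, B(k)=k + 7, C(k)=k - 9/2.
Key eq: (k + 3)·f(k+1) = (k + 6)·f(k) + (k - 9/2).
Degrees (1,1,1) ⇒ d ≤ 3.
Coefficient equations give f(k) = -k*(k**2 + 12*k + 77)/60.
Certificate R = B(k−1)f/C = -k*(k + 6)*(k**2 + 12*k + 77)/(30*(2*k - 9)) gives s_k = k*(-k**2 - 12*k - 77)/(15*(k + 3)*(k + 4)*(k + 5)).
Check: Δs_k = 2*(2*k - 9)/(k**4 + 18*k**3 + 119*k**2 + 342*k + 360). ✓

Yes. s_k = \frac{k \left(- k^{2} - 12 k - 77\right)}{15 \left(k + 3\right) \left(k + 4\right) \left(k + 5\right)}.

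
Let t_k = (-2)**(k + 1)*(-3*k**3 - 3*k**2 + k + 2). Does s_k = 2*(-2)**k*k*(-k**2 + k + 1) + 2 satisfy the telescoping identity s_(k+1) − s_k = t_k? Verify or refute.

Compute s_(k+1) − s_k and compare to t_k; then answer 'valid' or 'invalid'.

s_(k+1) = 2*(-2)**(k + 1)*(k + 1)*(k - (k + 1)**2 + 2) + 2
s_(k+1) − s_k = (-2)**(k + 1)*(-3*k**3 - 3*k**2 + k + 2)
(s_(k+1) − s_k) − t_k = 0

Valid — Δs_k = t_k.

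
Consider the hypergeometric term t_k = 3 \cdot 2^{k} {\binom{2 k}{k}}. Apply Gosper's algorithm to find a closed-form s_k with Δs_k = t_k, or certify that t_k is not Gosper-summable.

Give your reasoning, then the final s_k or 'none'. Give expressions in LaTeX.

Ratio r(k) = 4*(2*k + 1)/(k + 1).
Gosper form: A/B · C(k+1)/C(k) with A=8*k + 4, B=k + 1, C=1.
Key eq: (8*k + 4)·f(k+1) = (k)·f(k) + (1).
Bound: deg f ≤ -1.
Bound -1 < 0, so the key equation has no polynomial solution.

none (Gosper's algorithm certifies no s_k)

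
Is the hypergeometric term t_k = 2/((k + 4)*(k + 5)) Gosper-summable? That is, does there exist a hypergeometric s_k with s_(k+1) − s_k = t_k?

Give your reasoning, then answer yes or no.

Yes. s_k = k/(2*(k + 4)).

r(k) = (k + 4)/(k + 6) after simplifying.
Normal form (A,B,C) = (k + 4, k + 6, 1).
Solve (k + 4)·f(k+1) − (k + 5)·f(k) = 1.
d = 1 from the (1,1,0) case.
Match coefficients ⇒ f(k) = k/4.
R(k) = B(k−1)·f(k)/C(k) = k*(k + 5)/4; s_k = R·t_k = k/(2*(k + 4)).
s_(k+1) − s_k = 2/(k**2 + 9*k + 20) = t_k.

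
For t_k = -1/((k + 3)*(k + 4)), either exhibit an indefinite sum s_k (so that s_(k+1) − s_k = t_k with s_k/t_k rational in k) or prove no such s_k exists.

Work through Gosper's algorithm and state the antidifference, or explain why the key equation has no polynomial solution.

s_k = -k/(3*k + 9)

Compute t_(k+1)/t_k: get (k + 3)/(k + 5).
So A=k + 3 and B=k + 5, with C=1.
Solve (k + 3)·f(k+1) − (k + 4)·f(k) = 1.
Bound: deg f ≤ 1.
Coefficient equations give f(k) = k/3.
R(k) = B(k−1)·f(k)/C(k) = k*(k + 4)/3; s_k = R·t_k = -k/(3*k + 9).
Verify: -1/(k**2 + 7*k + 12) matches t_k.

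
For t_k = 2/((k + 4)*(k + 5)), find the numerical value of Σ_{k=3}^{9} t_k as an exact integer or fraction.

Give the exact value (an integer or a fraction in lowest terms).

Σ = 1/7

Step 1: r(k) = (k + 4)/(k + 6).
A = k + 4, B = k + 6, C = 1.
Solve (k + 4)·f(k+1) − (k + 5)·f(k) = 1.
Bound: deg f ≤ 1.
Coefficient equations give f(k) = k/4.
Certificate R = B(k−1)f/C = k*(k + 5)/4 gives s_k = k/(2*(k + 4)).
s_(k+1) − s_k = 2/(k**2 + 9*k + 20) = t_k.
Sum = s_(10) − s_(3); s_(10) = 5/14, s_(3) = 3/14 ⇒ 1/7.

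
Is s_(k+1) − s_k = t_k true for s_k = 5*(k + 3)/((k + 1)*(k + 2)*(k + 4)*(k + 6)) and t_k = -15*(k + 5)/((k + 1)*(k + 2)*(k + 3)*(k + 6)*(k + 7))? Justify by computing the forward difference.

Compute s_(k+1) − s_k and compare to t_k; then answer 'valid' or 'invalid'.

s_(k+1) = 5*(k + 4)/((k + 2)*(k + 3)*(k + 5)*(k + 7))
s_(k+1) − s_k = 5*(-3*k**3 - 38*k**2 - 158*k - 219)/(k**7 + 28*k**6 + 322*k**5 + 1960*k**4 + 6769*k**3 + 13132*k**2 + 13068*k + 5040)
(s_(k+1) − s_k) − t_k = 5*(4*k**2 + 37*k + 81)/(k**7 + 28*k**6 + 322*k**5 + 1960*k**4 + 6769*k**3 + 13132*k**2 + 13068*k + 5040)

Invalid: residual 5*(4*k**2 + 37*k + 81)/(k**7 + 28*k**6 + 322*k**5 + 1960*k**4 + 6769*k**3 + 13132*k**2 + 13068*k + 5040) ≠ 0.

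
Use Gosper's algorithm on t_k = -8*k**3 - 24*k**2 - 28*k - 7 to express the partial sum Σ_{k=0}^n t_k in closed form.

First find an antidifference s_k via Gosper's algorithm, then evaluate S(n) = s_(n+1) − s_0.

S(n) = -2*n**4 - 12*n**3 - 28*n**2 - 25*n - 7

Ratio r(k) = (8*k**3 + 48*k**2 + 100*k + 67)/(8*k**3 + 24*k**2 + 28*k + 7).
Gosper form: A/B · C(k+1)/C(k) with A=1, B=1, C=k**3 + 3*k**2 + 7*k/2 + 7/8.
Need (1)·f(k+1) − (1)·f(k) = k**3 + 3*k**2 + 7*k/2 + 7/8.
deg f ≤ 4 (via 0,0,3).
Solving with deg f ≤ 4: f(k) = k*(2*k**3 + 4*k**2 + 4*k - 3)/8.
Then R = B(k−1)f/C = k*(2*k**3 + 4*k**2 + 4*k - 3)/(8*k**3 + 24*k**2 + 28*k + 7), so s_k = R(k)·t_k = k*(-2*k**3 - 4*k**2 - 4*k + 3).
Δs = -8*k**3 - 24*k**2 - 28*k - 7, as required.
Evaluate: s_(n+1) = -2*n**4 - 12*n**3 - 28*n**2 - 25*n - 7; subtract s_(0) = 0 ⇒ S(n) = -2*n**4 - 12*n**3 - 28*n**2 - 25*n - 7.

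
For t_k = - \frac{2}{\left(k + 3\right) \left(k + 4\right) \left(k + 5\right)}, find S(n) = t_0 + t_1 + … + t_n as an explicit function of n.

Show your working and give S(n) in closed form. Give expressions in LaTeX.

S(n) = \frac{- n^{2} - 9 n - 8}{12 \left(n^{2} + 9 n + 20\right)}

r(k) = (k + 3)/(k + 6) after simplifying.
A = k + 3, B = k + 6, C = 1.
Key eq: (k + 3)·f(k+1) = (k + 5)·f(k) + (1).
From deg A=1, deg B=1, deg C=0: d=2.
Solve for f: f(k) = k*(k + 7)/24 (degree 2 ≤ 2).
R(k) = B(k−1)·f(k)/C(k) = k*(k + 5)*(k + 7)/24; s_k = R·t_k = k*(-k - 7)/(12*(k + 3)*(k + 4)).
Verify: -2/(k**3 + 12*k**2 + 47*k + 60) matches t_k.
Telescope: S(n) = s_(n+1) − s_(0) = (-n**2 - 9*n - 8)/(12*(n**2 + 9*n + 20)) − (0) = (-n**2 - 9*n - 8)/(12*(n**2 + 9*n + 20)).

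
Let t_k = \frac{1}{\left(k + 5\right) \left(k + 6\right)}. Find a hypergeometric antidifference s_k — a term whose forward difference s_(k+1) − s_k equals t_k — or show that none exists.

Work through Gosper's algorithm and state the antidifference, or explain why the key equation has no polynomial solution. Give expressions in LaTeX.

s_k = \frac{k}{5 \left(k + 5\right)}

r(k) = (k + 5)/(k + 7) after simplifying.
Normal form (A,B,C) = (k + 5, k + 7, 1).
Solve (k + 5)·f(k+1) − (k + 6)·f(k) = 1.
Bound: deg f ≤ 1.
Solve for f: f(k) = k/5 (degree 1 ≤ 1).
Get s_k = R·t_k = k/(5*(k + 5)) with R(k) = B(k−1)f(k)/C(k) = k*(k + 6)/5.
Δs = 1/(k**2 + 11*k + 30), as required.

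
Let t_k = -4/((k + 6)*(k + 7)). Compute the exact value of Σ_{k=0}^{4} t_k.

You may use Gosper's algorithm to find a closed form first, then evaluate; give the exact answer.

Σ = -10/33

Ratio r(k) = (k + 6)/(k + 8).
Take A(k)=k + 6, B(k)=k + 8, C(k)=1.
Set up (k + 6)·f(k+1) − (k + 7)·f(k) − (1) = 0.
Bound: deg f ≤ 1.
Solving with deg f ≤ 1: f(k) = k/6.
Get s_k = R·t_k = -2*k/(3*k + 18) with R(k) = B(k−1)f(k)/C(k) = k*(k + 7)/6.
s_(k+1) − s_k = -4/(k**2 + 13*k + 42) = t_k.
Σ_(k=0)^(4) t_k = s_(5) − s_(0) = -10/33 − (0) = -10/33.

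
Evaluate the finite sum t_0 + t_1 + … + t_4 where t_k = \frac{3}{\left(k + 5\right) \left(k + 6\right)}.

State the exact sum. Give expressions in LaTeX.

Σ = 3/10

Ratio r(k) = (k + 5)/(k + 7).
Gosper form: A/B · C(k+1)/C(k) with A=k + 5, B=k + 7, C=1.
Set up (k + 5)·f(k+1) − (k + 6)·f(k) − (1) = 0.
Degrees (1,1,0) ⇒ d ≤ 1.
Match coefficients ⇒ f(k) = k/5.
R(k) = B(k−1)·f(k)/C(k) = k*(k + 6)/5; s_k = R·t_k = 3*k/(5*(k + 5)).
Check: Δs_k = 3/(k**2 + 11*k + 30). ✓
Σ_(k=0)^(4) t_k = s_(5) − s_(0) = 3/10 − (0) = 3/10.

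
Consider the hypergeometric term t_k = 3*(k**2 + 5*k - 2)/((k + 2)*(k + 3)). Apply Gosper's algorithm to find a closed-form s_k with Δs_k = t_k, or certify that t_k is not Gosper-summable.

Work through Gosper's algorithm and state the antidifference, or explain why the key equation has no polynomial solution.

Ratio r(k) = (k + 2)*(5*k + (k + 1)**2 + 3)/((k + 4)*(k**2 + 5*k - 2)).
A = k + 2, B = k + 4, C = k**2 + 5*k - 2.
Solve (k + 2)·f(k+1) − (k + 3)·f(k) = k**2 + 5*k - 2.
Degrees (1,1,2) ⇒ d ≤ 2.
Coefficient equations give f(k) = k*(k - 2).
Get s_k = R·t_k = 3*k*(k - 2)/(k + 2) with R(k) = B(k−1)f(k)/C(k) = k*(k - 2)*(k + 3)/(k**2 + 5*k - 2).
s_(k+1) − s_k = 3*(k**2 + 5*k - 2)/(k**2 + 5*k + 6) = t_k.

s_k = 3*k*(k - 2)/(k + 2)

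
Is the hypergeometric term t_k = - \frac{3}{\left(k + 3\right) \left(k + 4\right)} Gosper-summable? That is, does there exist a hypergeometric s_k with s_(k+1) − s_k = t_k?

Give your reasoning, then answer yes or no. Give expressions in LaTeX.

Yes. s_k = - \frac{k}{k + 3}.

Step 1: r(k) = (k + 3)/(k + 5).
So A=k + 3 and B=k + 5, with C=1.
Solve (k + 3)·f(k+1) − (k + 4)·f(k) = 1.
Degrees (1,1,0) ⇒ d ≤ 1.
Solve for f: f(k) = k/3 (degree 1 ≤ 1).
So s_k = (B(k−1)f/C)·t_k = (k*(k + 4)/3)·t_k = -k/(k + 3).
Verify: -3/(k**2 + 7*k + 12) matches t_k.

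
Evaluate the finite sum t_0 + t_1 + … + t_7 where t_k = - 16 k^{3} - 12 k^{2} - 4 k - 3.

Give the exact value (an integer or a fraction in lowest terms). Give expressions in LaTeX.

Ratio r(k) = (16*k**3 + 60*k**2 + 76*k + 35)/(16*k**3 + 12*k**2 + 4*k + 3).
Normal form (A,B,C) = (1, 1, k**3 + 3*k**2/4 + k/4 + 3/16).
f must satisfy (1)·f(k+1) − (1)·f(k) = k**3 + 3*k**2/4 + k/4 + 3/16.
From deg A=0, deg B=0, deg C=3: d=4.
Solve for f: f(k) = k*(4*k**3 - 4*k**2 + 3)/16 (degree 4 ≤ 4).
Certificate R = B(k−1)f/C = k*(4*k**3 - 4*k**2 + 3)/((4*k + 3)*(4*k**2 + 1)) gives s_k = k*(-4*k**3 + 4*k**2 - 3).
Δs = -16*k**3 - 12*k**2 - 4*k - 3, as required.
Telescoping: Σ = s_(8) − s_(0) = -14360 − (0) = -14360.

Σ = -14360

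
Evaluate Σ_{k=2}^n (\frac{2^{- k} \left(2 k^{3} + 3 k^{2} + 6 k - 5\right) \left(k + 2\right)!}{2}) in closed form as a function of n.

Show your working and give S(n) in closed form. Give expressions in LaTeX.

S(n) = 2^{- n - 1} \left(n - 1\right) \left(2 n + 3\right) \left(n + 3\right)!

r(k) = (2*k**4 + 15*k**3 + 45*k**2 + 60*k + 18)/(2*(2*k**3 + 3*k**2 + 6*k - 5)) after simplifying.
Take A(k)=k/2 + 3/2, B(k)=1, C(k)=k**3 + 3*k**2/2 + 3*k - 5/2.
Key eq: (k/2 + 3/2)·f(k+1) = (1)·f(k) + (k**3 + 3*k**2/2 + 3*k - 5/2).
From deg A=1, deg B=0, deg C=3: d=2.
Match coefficients ⇒ f(k) = (k - 2)*(2*k + 1).
So s_k = (B(k−1)f/C)·t_k = (2*(k - 2)*(2*k + 1)/(2*k**3 + 3*k**2 + 6*k - 5))·t_k = (k - 2)*(2*k + 1)*factorial(k + 2)/2**k.
Verify: (2*k**3 + 3*k**2 + 6*k - 5)*factorial(k + 2)/(2*2**k) matches t_k.
Σ_(k=2)^n t_k = s_(n+1) − s_(2) = (2**(-n - 1)*(n - 1)*(2*n + 3)*factorial(n + 3)) − (0), i.e. 2**(-n - 1)*(n - 1)*(2*n + 3)*factorial(n + 3).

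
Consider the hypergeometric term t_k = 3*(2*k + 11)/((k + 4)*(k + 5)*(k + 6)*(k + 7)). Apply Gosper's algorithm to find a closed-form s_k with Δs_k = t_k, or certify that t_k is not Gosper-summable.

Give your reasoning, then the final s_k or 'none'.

Compute t_(k+1)/t_k: get (k + 4)*(2*k + 13)/((k + 8)*(2*k + 11)).
A = k + 4, B = k + 8, C = k + 11/2.
Set up (k + 4)·f(k+1) − (k + 7)·f(k) − (k + 11/2) = 0.
deg f ≤ 3 (via 1,1,1).
Coefficient equations give f(k) = k*(k + 5)*(k + 10)/48.
Certificate R = B(k−1)f/C = k*(k + 5)*(k + 7)*(k + 10)/(24*(2*k + 11)) gives s_k = k*(k + 10)/(8*(k**2 + 10*k + 24)).
Δs = 3*(2*k + 11)/(k**4 + 22*k**3 + 179*k**2 + 638*k + 840), as required.

s_k = k*(k + 10)/(8*(k**2 + 10*k + 24))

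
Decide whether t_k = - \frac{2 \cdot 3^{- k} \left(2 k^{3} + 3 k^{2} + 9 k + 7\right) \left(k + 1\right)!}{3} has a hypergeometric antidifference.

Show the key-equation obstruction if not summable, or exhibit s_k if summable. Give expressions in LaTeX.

Step 1: r(k) = (2*k**4 + 13*k**3 + 39*k**2 + 63*k + 42)/(3*(2*k**3 + 3*k**2 + 9*k + 7)).
Normal form (A,B,C) = (k/3 + 2/3, 1, k**3 + 3*k**2/2 + 9*k/2 + 7/2).
Set up (k/3 + 2/3)·f(k+1) − (1)·f(k) − (k**3 + 3*k**2/2 + 9*k/2 + 7/2) = 0.
Degrees (1,0,3) ⇒ d ≤ 2.
Match coefficients ⇒ f(k) = 3*(k + 1)*(2*k - 1)/2.
So s_k = (B(k−1)f/C)·t_k = (3*(k + 1)*(2*k - 1)/(2*k**3 + 3*k**2 + 9*k + 7))·t_k = -2*(k + 1)*(2*k - 1)*factorial(k + 1)/3**k.
Verify: -2*(2*k**3 + 3*k**2 + 9*k + 7)*factorial(k + 1)/(3*3**k) matches t_k.

Yes. s_k = - 2 \cdot 3^{- k} \left(k + 1\right) \left(2 k - 1\right) \left(k + 1\right)!.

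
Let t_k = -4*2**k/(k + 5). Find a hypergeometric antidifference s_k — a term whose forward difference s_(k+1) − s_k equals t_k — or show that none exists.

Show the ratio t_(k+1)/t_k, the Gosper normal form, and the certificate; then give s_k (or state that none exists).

Compute t_(k+1)/t_k: get 2*(k + 5)/(k + 6).
Gosper form: A/B · C(k+1)/C(k) with A=2*k + 10, B=k + 6, C=1.
Set up (2*k + 10)·f(k+1) − (k + 5)·f(k) − (1) = 0.
Degrees (1,1,0) ⇒ d ≤ -1.
d = -1 < 0 ⇒ no nonzero polynomial f; not summable.

none — t_k is not Gosper-summable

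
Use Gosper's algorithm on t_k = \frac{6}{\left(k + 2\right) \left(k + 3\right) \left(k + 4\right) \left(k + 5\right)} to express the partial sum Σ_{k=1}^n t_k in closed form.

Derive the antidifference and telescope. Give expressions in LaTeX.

S(n) = \frac{n \left(n^{2} + 12 n + 47\right)}{30 \left(n^{3} + 12 n^{2} + 47 n + 60\right)}

Compute t_(k+1)/t_k: get (k + 2)/(k + 6).
Take A(k)=k + 2, B(k)=k + 6, C(k)=1.
Solve (k + 2)·f(k+1) − (k + 5)·f(k) = 1.
deg f ≤ 3 (via 1,1,0).
A polynomial solution: f(k) = k*(k**2 + 9*k + 26)/72.
Get s_k = R·t_k = k*(k**2 + 9*k + 26)/(12*(k + 2)*(k + 3)*(k + 4)) with R(k) = B(k−1)f(k)/C(k) = k*(k + 5)*(k**2 + 9*k + 26)/72.
Δs = 6/(k**4 + 14*k**3 + 71*k**2 + 154*k + 120), as required.
Telescope: S(n) = s_(n+1) − s_(1) = (n**3 + 12*n**2 + 47*n + 36)/(12*(n**3 + 12*n**2 + 47*n + 60)) − (1/20) = n*(n**2 + 12*n + 47)/(30*(n**3 + 12*n**2 + 47*n + 60)).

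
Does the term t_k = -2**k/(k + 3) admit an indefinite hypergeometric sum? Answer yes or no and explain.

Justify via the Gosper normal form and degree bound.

No — t_k has no hypergeometric antidifference.

r(k) = 2*(k + 3)/(k + 4) after simplifying.
A = 2*k + 6, B = k + 4, C = 1.
Need (2*k + 6)·f(k+1) − (k + 3)·f(k) = 1.
deg f ≤ -1 (via 1,1,0).
d = -1 < 0 ⇒ no nonzero polynomial f; not summable.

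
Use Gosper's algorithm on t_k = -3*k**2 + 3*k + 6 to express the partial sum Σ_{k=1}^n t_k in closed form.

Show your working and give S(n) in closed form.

S(n) = n*(7 - n**2)

Compute t_(k+1)/t_k: get (k**2 + k - 2)/(k**2 - k - 2).
Take A(k)=1, B(k)=1, C(k)=k**2 - k - 2.
Need (1)·f(k+1) − (1)·f(k) = k**2 - k - 2.
d = 3 from the (0,0,2) case.
A polynomial solution: f(k) = k*(k - 4)*(k + 1)/3.
Certificate R = B(k−1)f/C = k*(k - 4)/(3*(k - 2)) gives s_k = k*(-k**2 + 3*k + 4).
Verify: -3*k**2 + 3*k + 6 matches t_k.
Telescope: S(n) = s_(n+1) − s_(1) = -n**3 + 7*n + 6 − (6) = n*(7 - n**2).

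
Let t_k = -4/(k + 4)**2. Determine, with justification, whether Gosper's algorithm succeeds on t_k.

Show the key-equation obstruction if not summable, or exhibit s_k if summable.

No — key equation has no polynomial f.

Ratio r(k) = (k + 4)**2/(k + 5)**2.
A = k**2 + 8*k + 16, B = k**2 + 10*k + 25, C = 1.
Key eq: (k**2 + 8*k + 16)·f(k+1) = (k**2 + 8*k + 16)·f(k) + (1).
Bound: deg f ≤ 0.
Write f(k) = c0. Then LHS − RHS = -1, requiring -1 = 0: contradictory. No certificate.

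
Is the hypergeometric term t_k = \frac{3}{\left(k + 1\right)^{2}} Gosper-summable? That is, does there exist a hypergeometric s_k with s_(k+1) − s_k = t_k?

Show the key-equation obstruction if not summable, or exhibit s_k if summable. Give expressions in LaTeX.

No — t_k has no hypergeometric antidifference.

The ratio is (k + 1)**2/(k + 2)**2.
Normal form (A,B,C) = (k**2 + 2*k + 1, k**2 + 4*k + 4, 1).
Key eq: (k**2 + 2*k + 1)·f(k+1) = (k**2 + 2*k + 1)·f(k) + (1).
From deg A=2, deg B=2, deg C=0: d=0.
Put f(k) = c0: A·f(k+1) − B(k−1)·f(k) − C = -1; need -1 = 0 — inconsistent ⇒ no f, not summable.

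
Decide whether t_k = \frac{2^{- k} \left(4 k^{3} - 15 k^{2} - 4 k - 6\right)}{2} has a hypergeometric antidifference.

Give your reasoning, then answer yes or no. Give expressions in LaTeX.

The ratio is (4*k**3 - 3*k**2 - 22*k - 21)/(2*(4*k**3 - 15*k**2 - 4*k - 6)).
Normal form (A,B,C) = (1/2, 1, k**3 - 15*k**2/4 - k - 3/2).
Need (1/2)·f(k+1) − (1)·f(k) = k**3 - 15*k**2/4 - k - 3/2.
d = 3 from the (0,0,3) case.
Match coefficients ⇒ f(k) = -(k - 1)*(4*k**2 + k + 3)/2.
Certificate R = B(k−1)f/C = -2*(k - 1)*(4*k**2 + k + 3)/(4*k**3 - 15*k**2 - 4*k - 6) gives s_k = (-4*k**3 + 3*k**2 - 2*k + 3)/2**k.
Verify: (4*k**3 - 15*k**2 - 4*k - 6)/(2*2**k) matches t_k.

Yes. s_k = 2^{- k} \left(- 4 k^{3} + 3 k^{2} - 2 k + 3\right).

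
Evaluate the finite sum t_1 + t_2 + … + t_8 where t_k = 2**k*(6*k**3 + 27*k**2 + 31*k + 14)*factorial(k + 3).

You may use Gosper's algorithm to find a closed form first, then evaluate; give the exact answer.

Σ = 53464242585504

Ratio r(k) = 2*(6*k**4 + 69*k**3 + 283*k**2 + 490*k + 312)/(6*k**3 + 27*k**2 + 31*k + 14).
A = 2*k + 8, B = 1, C = k**3 + 9*k**2/2 + 31*k/6 + 7/3.
f must satisfy (2*k + 8)·f(k+1) − (1)·f(k) = k**3 + 9*k**2/2 + 31*k/6 + 7/3.
Bound: deg f ≤ 2.
Coefficient equations give f(k) = (3*k**2 - 3*k + 2)/6.
Certificate R = B(k−1)f/C = (3*k**2 - 3*k + 2)/(6*k**3 + 27*k**2 + 31*k + 14) gives s_k = 2**k*(3*k**2 - 3*k + 2)*factorial(k + 3).
Δs = 2**k*(6*k**3 + 27*k**2 + 31*k + 14)*factorial(k + 3), as required.
Σ_(k=1)^(8) t_k = s_(9) − s_(1) = 53464242585600 − (96) = 53464242585504.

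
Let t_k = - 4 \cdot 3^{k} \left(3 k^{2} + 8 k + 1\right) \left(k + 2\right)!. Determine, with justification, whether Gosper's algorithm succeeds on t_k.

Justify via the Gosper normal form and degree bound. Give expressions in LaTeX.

Yes. s_k = - 4 \cdot 3^{k} \left(k - 1\right) \left(k + 2\right)!.

r(k) = 3*(3*k**3 + 23*k**2 + 54*k + 36)/(3*k**2 + 8*k + 1) after simplifying.
So A=3*k + 9 and B=1, with C=k**2 + 8*k/3 + 1/3.
Set up (3*k + 9)·f(k+1) − (1)·f(k) − (k**2 + 8*k/3 + 1/3) = 0.
d = 1 from the (1,0,2) case.
A polynomial solution: f(k) = (k - 1)/3.
R(k) = B(k−1)·f(k)/C(k) = (k - 1)/(3*k**2 + 8*k + 1); s_k = R·t_k = -4*3**k*(k - 1)*factorial(k + 2).
Check: Δs_k = -4*3**k*(3*k**2 + 8*k + 1)*factorial(k + 2). ✓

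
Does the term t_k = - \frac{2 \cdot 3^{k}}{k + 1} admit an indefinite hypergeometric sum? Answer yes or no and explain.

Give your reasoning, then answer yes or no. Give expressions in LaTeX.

No; the degree bound rules out any f.

t_(k+1)/t_k = 3*(k + 1)/(k + 2).
Factor: A=3*k + 3; B=k + 2; C=1.
Set up (3*k + 3)·f(k+1) − (k + 1)·f(k) − (1) = 0.
From deg A=1, deg B=1, deg C=0: d=-1.
Negative degree bound (-1): no f exists, t_k not Gosper-summable.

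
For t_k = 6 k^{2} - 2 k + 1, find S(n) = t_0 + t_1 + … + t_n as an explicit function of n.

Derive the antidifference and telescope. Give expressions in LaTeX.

Ratio r(k) = (6*k**2 + 10*k + 5)/(6*k**2 - 2*k + 1).
A = 1, B = 1, C = k**2 - k/3 + 1/6.
f must satisfy (1)·f(k+1) − (1)·f(k) = k**2 - k/3 + 1/6.
d = 3 from the (0,0,2) case.
Solving with deg f ≤ 3: f(k) = k*(2*k**2 - 4*k + 3)/6.
Certificate R = B(k−1)f/C = k*(2*k**2 - 4*k + 3)/(6*k**2 - 2*k + 1) gives s_k = k*(2*k**2 - 4*k + 3).
Check: Δs_k = 6*k**2 - 2*k + 1. ✓
Telescope: S(n) = s_(n+1) − s_(0) = 2*n**3 + 2*n**2 + n + 1 − (0) = 2*n**3 + 2*n**2 + n + 1.

S(n) = 2 n^{3} + 2 n^{2} + n + 1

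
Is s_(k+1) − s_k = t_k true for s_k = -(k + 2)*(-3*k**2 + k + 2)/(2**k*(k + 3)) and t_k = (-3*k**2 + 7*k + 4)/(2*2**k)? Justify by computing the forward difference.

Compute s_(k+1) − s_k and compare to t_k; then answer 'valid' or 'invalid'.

s_(k+1) = k*(3*k**2 + 14*k + 15)/(2*2**k*(k + 4))
s_(k+1) − s_k = (-3*k**4 - 11*k**3 + 25*k**2 + 85*k + 32)/(2*2**k*(k**2 + 7*k + 12))
(s_(k+1) − s_k) − t_k = (3*k**3 + 8*k**2 - 27*k - 16)/(2*2**k*(k**2 + 7*k + 12))

Invalid: residual (3*k**3 + 8*k**2 - 27*k - 16)/(2*2**k*(k**2 + 7*k + 12)) ≠ 0.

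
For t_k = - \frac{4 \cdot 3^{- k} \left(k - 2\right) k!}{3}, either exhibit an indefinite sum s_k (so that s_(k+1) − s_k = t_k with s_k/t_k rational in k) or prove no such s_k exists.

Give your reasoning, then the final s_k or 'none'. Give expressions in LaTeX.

t_(k+1)/t_k = (k**2 - 1)/(3*(k - 2)).
Factor: A=k/3 + 1/3; B=1; C=k - 2.
Key eq: (k/3 + 1/3)·f(k+1) = (1)·f(k) + (k - 2).
From deg A=1, deg B=0, deg C=1: d=0.
A polynomial solution: f(k) = 3.
Certificate R = B(k−1)f/C = 3/(k - 2) gives s_k = -4*factorial(k)/3**k.
s_(k+1) − s_k = -4*(k - 2)*factorial(k)/(3*3**k) = t_k.

s_k = - 4 \cdot 3^{- k} k!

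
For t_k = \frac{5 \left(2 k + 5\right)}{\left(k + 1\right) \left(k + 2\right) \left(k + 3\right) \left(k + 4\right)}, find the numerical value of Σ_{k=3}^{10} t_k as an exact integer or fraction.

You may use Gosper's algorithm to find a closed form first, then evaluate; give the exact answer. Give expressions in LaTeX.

Compute t_(k+1)/t_k: get (k + 1)*(2*k + 7)/((k + 5)*(2*k + 5)).
Gosper form: A/B · C(k+1)/C(k) with A=k + 1, B=k + 5, C=k + 5/2.
f must satisfy (k + 1)·f(k+1) − (k + 4)·f(k) = k + 5/2.
deg f ≤ 3 (via 1,1,1).
Coefficient equations give f(k) = k*(k + 2)*(k + 4)/6.
Certificate R = B(k−1)f/C = k*(k + 2)*(k + 4)**2/(3*(2*k + 5)) gives s_k = 5*k*(k + 4)/(3*(k**2 + 4*k + 3)).
Verify: 5*(2*k + 5)/(k**4 + 10*k**3 + 35*k**2 + 50*k + 24) matches t_k.
Sum = s_(11) − s_(3); s_(11) = 275/168, s_(3) = 35/24 ⇒ 5/28.

Σ = 5/28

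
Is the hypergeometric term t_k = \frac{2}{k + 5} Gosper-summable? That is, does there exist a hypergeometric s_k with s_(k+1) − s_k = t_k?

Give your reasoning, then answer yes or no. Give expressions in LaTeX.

r(k) = (k + 5)/(k + 6) after simplifying.
Gosper form: A/B · C(k+1)/C(k) with A=k + 5, B=k + 6, C=1.
Set up (k + 5)·f(k+1) − (k + 5)·f(k) − (1) = 0.
Degrees (1,1,0) ⇒ d ≤ 0.
Generic f = c0 gives residual -1; -1 = 0 cannot hold, so t_k is not Gosper-summable.

No — key equation has no polynomial f.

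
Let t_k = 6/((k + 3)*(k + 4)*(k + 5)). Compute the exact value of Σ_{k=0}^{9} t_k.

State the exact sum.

Σ = 85/364

Step 1: r(k) = (k + 3)/(k + 6).
Gosper form: A/B · C(k+1)/C(k) with A=k + 3, B=k + 6, C=1.
Need (k + 3)·f(k+1) − (k + 5)·f(k) = 1.
d = 2 from the (1,1,0) case.
Coefficient equations give f(k) = k*(k + 7)/24.
R(k) = B(k−1)·f(k)/C(k) = k*(k + 5)*(k + 7)/24; s_k = R·t_k = k*(k + 7)/(4*(k + 3)*(k + 4)).
s_(k+1) − s_k = 6/(k**3 + 12*k**2 + 47*k + 60) = t_k.
Evaluate s at k=10 and k=0: 85/364 and 0; difference 85/364.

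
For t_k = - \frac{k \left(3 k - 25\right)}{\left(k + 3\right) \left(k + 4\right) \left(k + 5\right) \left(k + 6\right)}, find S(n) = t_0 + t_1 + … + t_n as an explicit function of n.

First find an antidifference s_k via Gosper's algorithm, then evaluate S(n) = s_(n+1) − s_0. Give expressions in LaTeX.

r(k) = (k + 1)*(k + 3)*(3*k - 22)/(k*(k + 7)*(3*k - 25)) after simplifying.
Factor: A=k + 3; B=k + 7; C=k**2 - 25*k/3.
Solve (k + 3)·f(k+1) − (k + 6)·f(k) = k**2 - 25*k/3.
From deg A=1, deg B=1, deg C=2: d=3.
Coefficient equations give f(k) = k*(k - 167)*(k - 1)/180.
Certificate R = B(k−1)f/C = (k - 167)*(k - 1)*(k + 6)/(60*(3*k - 25)) gives s_k = -k*(k**2 - 168*k + 167)/(60*(k + 3)*(k + 4)*(k + 5)).
Check: Δs_k = k*(25 - 3*k)/(k**4 + 18*k**3 + 119*k**2 + 342*k + 360). ✓
s_(n+1) = n*(-n**2 + 165*n + 166)/(60*(n**3 + 15*n**2 + 74*n + 120)) and s_(0) = 0, so S(n) = n*(-n**2 + 165*n + 166)/(60*(n**3 + 15*n**2 + 74*n + 120)).

S(n) = \frac{n \left(- n^{2} + 165 n + 166\right)}{60 \left(n^{3} + 15 n^{2} + 74 n + 120\right)}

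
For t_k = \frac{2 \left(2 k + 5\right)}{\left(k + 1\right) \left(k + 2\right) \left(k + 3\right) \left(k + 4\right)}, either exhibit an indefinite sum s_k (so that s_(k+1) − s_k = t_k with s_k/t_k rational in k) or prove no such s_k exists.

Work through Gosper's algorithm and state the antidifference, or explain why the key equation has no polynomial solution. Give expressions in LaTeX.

s_k = \frac{2 k \left(k + 4\right)}{3 \left(k^{2} + 4 k + 3\right)}

The ratio is (k + 1)*(2*k + 7)/((k + 5)*(2*k + 5)).
Gosper form: A/B · C(k+1)/C(k) with A=k + 1, B=k + 5, C=k + 5/2.
Key eq: (k + 1)·f(k+1) = (k + 4)·f(k) + (k + 5/2).
From deg A=1, deg B=1, deg C=1: d=3.
Solving with deg f ≤ 3: f(k) = k*(k + 2)*(k + 4)/6.
Get s_k = R·t_k = 2*k*(k + 4)/(3*(k**2 + 4*k + 3)) with R(k) = B(k−1)f(k)/C(k) = k*(k + 2)*(k + 4)**2/(3*(2*k + 5)).
s_(k+1) − s_k = 2*(2*k + 5)/(k**4 + 10*k**3 + 35*k**2 + 50*k + 24) = t_k.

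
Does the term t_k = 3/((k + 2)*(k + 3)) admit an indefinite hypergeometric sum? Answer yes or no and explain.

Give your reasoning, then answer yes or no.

Yes. s_k = 3*k/(2*(k + 2)).

Ratio r(k) = (k + 2)/(k + 4).
Gosper form: A/B · C(k+1)/C(k) with A=k + 2, B=k + 4, C=1.
Key eq: (k + 2)·f(k+1) = (k + 3)·f(k) + (1).
Bound: deg f ≤ 1.
Solve for f: f(k) = k/2 (degree 1 ≤ 1).
Certificate R = B(k−1)f/C = k*(k + 3)/2 gives s_k = 3*k/(2*(k + 2)).
Verify: 3/(k**2 + 5*k + 6) matches t_k.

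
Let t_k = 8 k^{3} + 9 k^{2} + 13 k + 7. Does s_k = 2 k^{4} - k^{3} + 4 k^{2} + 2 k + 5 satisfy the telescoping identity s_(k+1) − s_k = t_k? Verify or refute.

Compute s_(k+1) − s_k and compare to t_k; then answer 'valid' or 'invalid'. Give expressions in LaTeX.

s_(k+1) = 2*k**4 + 7*k**3 + 13*k**2 + 15*k + 12
s_(k+1) − s_k = 8*k**3 + 9*k**2 + 13*k + 7
(s_(k+1) − s_k) − t_k = 0

valid; difference matches t_k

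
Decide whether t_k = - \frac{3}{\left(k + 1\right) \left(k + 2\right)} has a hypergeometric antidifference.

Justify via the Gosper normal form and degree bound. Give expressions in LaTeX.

Yes. s_k = - \frac{3 k}{k + 1}.

r(k) = (k + 1)/(k + 3) after simplifying.
A = k + 1, B = k + 3, C = 1.
Need (k + 1)·f(k+1) − (k + 2)·f(k) = 1.
deg f ≤ 1 (via 1,1,0).
Solving with deg f ≤ 1: f(k) = k.
Get s_k = R·t_k = -3*k/(k + 1) with R(k) = B(k−1)f(k)/C(k) = k*(k + 2).
Verify: -3/(k**2 + 3*k + 2) matches t_k.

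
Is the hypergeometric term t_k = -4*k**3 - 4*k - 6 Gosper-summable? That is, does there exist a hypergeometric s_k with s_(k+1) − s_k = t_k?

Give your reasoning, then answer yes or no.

Ratio r(k) = (2*k + 2*(k + 1)**3 + 5)/(2*k**3 + 2*k + 3).
So A=1 and B=1, with C=k**3 + k + 3/2.
Need (1)·f(k+1) − (1)·f(k) = k**3 + k + 3/2.
d = 4 from the (0,0,3) case.
Coefficient equations give f(k) = k*(k**3 - 2*k**2 + 3*k + 4)/4.
Certificate R = B(k−1)f/C = k*(k**3 - 2*k**2 + 3*k + 4)/(2*(2*k**3 + 2*k + 3)) gives s_k = k*(-k**3 + 2*k**2 - 3*k - 4).
s_(k+1) − s_k = -4*k**3 - 4*k - 6 = t_k.

Yes. s_k = k*(-k**3 + 2*k**2 - 3*k - 4).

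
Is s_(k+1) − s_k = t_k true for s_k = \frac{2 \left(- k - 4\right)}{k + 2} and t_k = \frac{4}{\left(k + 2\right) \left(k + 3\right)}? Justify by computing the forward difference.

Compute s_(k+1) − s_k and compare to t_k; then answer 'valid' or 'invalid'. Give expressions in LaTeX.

s_(k+1) = 2*(-k - 5)/(k + 3)
s_(k+1) − s_k = 4/(k**2 + 5*k + 6)
(s_(k+1) − s_k) − t_k = 0

valid (s_(k+1) − s_k reduces to t_k)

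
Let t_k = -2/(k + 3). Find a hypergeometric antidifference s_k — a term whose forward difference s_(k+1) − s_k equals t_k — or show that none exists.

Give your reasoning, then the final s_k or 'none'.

not Gosper-summable; s_k does not exist

Ratio r(k) = (k + 3)/(k + 4).
Normal form (A,B,C) = (k + 3, k + 4, 1).
f must satisfy (k + 3)·f(k+1) − (k + 3)·f(k) = 1.
Bound: deg f ≤ 0.
Put f(k) = c0: A·f(k+1) − B(k−1)·f(k) − C = -1; need -1 = 0 — inconsistent ⇒ no f, not summable.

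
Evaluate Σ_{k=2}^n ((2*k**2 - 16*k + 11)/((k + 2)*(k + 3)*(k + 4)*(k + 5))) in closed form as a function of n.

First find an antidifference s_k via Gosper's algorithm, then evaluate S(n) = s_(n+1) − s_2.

S(n) = (n**3 - 36*n**2 + 23*n + 12)/(24*(n**3 + 12*n**2 + 47*n + 60))

Compute t_(k+1)/t_k: get -(k + 2)*(16*k - 2*(k + 1)**2 + 5)/((k + 6)*(2*k**2 - 16*k + 11)).
Normal form (A,B,C) = (k + 2, k + 6, k**2 - 8*k + 11/2).
Need (k + 2)·f(k+1) − (k + 5)·f(k) = k**2 - 8*k + 11/2.
Degrees (1,1,2) ⇒ d ≤ 3.
Solve for f: f(k) = k*(k**2 - 7*k + 50)/16 (degree 3 ≤ 3).
So s_k = (B(k−1)f/C)·t_k = (k*(k + 5)*(k**2 - 7*k + 50)/(8*(2*k**2 - 16*k + 11)))·t_k = k*(k**2 - 7*k + 50)/(8*(k + 2)*(k + 3)*(k + 4)).
Check: Δs_k = (2*k**2 - 16*k + 11)/(k**4 + 14*k**3 + 71*k**2 + 154*k + 120). ✓
Telescope: S(n) = s_(n+1) − s_(2) = (n**3 - 4*n**2 + 39*n + 44)/(8*(n**3 + 12*n**2 + 47*n + 60)) − (1/12) = (n**3 - 36*n**2 + 23*n + 12)/(24*(n**3 + 12*n**2 + 47*n + 60)).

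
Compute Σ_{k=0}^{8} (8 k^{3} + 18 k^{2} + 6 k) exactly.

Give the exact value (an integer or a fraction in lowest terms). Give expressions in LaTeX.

Σ = 14256

t_(k+1)/t_k = (4*k**3 + 21*k**2 + 33*k + 16)/(k*(4*k**2 + 9*k + 3)).
Gosper form: A/B · C(k+1)/C(k) with A=1, B=1, C=k**3 + 9*k**2/4 + 3*k/4.
Need (1)·f(k+1) − (1)·f(k) = k**3 + 9*k**2/4 + 3*k/4.
Bound: deg f ≤ 4.
Coefficient equations give f(k) = k**2*(k - 1)*(k + 2)/4.
Get s_k = R·t_k = 2*k**2*(k**2 + k - 2) with R(k) = B(k−1)f(k)/C(k) = k*(k - 1)*(k + 2)/(4*k**2 + 9*k + 3).
Check: Δs_k = 2*k*(4*k**2 + 9*k + 3). ✓
Telescoping: Σ = s_(9) − s_(0) = 14256 − (0) = 14256.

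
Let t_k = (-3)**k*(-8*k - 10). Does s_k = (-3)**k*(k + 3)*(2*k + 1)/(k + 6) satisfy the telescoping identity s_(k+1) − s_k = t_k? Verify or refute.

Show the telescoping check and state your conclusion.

Invalid: residual 3*(-3)**k*(8*k**2 + 60*k + 61)/(k**2 + 13*k + 42) ≠ 0.

s_(k+1) = (-3)**(k + 1)*(k + 4)*(2*k + 3)/(k + 7)
s_(k+1) − s_k = (-3)**k*(-8*k**3 - 90*k**2 - 286*k - 237)/(k**2 + 13*k + 42)
(s_(k+1) − s_k) − t_k = 3*(-3)**k*(8*k**2 + 60*k + 61)/(k**2 + 13*k + 42)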